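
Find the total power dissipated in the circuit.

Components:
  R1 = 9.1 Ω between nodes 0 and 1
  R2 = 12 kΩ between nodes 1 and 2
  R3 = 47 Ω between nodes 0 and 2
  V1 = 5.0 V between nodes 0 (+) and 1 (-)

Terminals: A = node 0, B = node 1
Nodal analysis, taking node 1 as the 0 V reference.
Source V1 fixes V_0 = 5 V.
KCL at each unknown node (sum of currents leaving = 0; resistances in Ω):
  Node 2: (V_2 - 0)/12000 + (V_2 - 5)/47 = 0
Collecting terms: 0.02136 × V_2 = 0.1064  =>  V_2 = 4.98 V
Power in each resistor, P = (ΔV)²/R:
  P_R1 = (5 - 0)²/9.1 = 2.747 W
  P_R2 = (0 - 4.98)²/12000 = 0.002067 W
  P_R3 = (5 - 4.98)²/47 = 0.000008096 W
P_total = P_R1 + P_R2 + P_R3 = 2.749 W

Final answer: 2.749 W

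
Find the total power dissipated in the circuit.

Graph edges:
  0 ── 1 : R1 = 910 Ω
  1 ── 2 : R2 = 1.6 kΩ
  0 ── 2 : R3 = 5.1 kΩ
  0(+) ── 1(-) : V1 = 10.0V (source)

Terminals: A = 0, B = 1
Nodal analysis, taking node 1 as the 0 V reference.
Source V1 fixes V_0 = 10 V.
KCL at each unknown node (sum of currents leaving = 0; resistances in Ω):
  Node 2: (V_2 - 0)/1600 + (V_2 - 10)/5100 = 0
Collecting terms: 0.0008211 × V_2 = 0.001961  =>  V_2 = 2.388 V
Power in each resistor, P = (ΔV)²/R:
  P_R1 = (10 - 0)²/910 = 0.1099 W
  P_R2 = (0 - 2.388)²/1600 = 0.003564 W
  P_R3 = (10 - 2.388)²/5100 = 0.01136 W
P_total = P_R1 + P_R2 + P_R3 = 0.1248 W

Final answer: 0.1248 W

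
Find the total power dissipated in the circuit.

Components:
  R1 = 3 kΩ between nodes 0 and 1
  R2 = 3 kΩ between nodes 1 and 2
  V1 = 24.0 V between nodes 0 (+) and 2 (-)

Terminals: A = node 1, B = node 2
Nodal analysis, taking node 2 as the 0 V reference.
Source V1 fixes V_0 = 24 V.
KCL at each unknown node (sum of currents leaving = 0; resistances in Ω):
  Node 1: (V_1 - 24)/3000 + (V_1 - 0)/3000 = 0
Collecting terms: 0.0006667 × V_1 = 0.008  =>  V_1 = 12 V
Power in each resistor, P = (ΔV)²/R:
  P_R1 = (24 - 12)²/3000 = 0.048 W
  P_R2 = (12 - 0)²/3000 = 0.048 W
P_total = P_R1 + P_R2 = 0.096 W

Final answer: 0.096 W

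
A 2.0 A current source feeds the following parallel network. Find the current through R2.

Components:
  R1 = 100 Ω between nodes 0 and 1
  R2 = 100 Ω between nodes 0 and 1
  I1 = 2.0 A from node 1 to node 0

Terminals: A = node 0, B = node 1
All resistors sit directly between nodes 0 and 1, so they are in parallel and share one voltage V; the full source current 2 A splits among them.
1/R_par = 1/100 + 1/100 = 0.02 S  =>  R_par = 50 Ω
V = I × R_par = 2 × 50 = 100 V
I_R2 = V/R2 = 100/100 = 1 A

Final answer: 1 A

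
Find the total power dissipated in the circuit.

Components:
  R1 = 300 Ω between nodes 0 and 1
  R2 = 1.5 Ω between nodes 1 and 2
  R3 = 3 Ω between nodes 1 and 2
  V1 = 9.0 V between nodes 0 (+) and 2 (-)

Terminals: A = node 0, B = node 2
Nodal analysis, taking node 2 as the 0 V reference.
Source V1 fixes V_0 = 9 V.
KCL at each unknown node (sum of currents leaving = 0; resistances in Ω):
  Node 1: (V_1 - 9)/300 + (V_1 - 0)/1.5 + (V_1 - 0)/3 = 0
Collecting terms: 1.003 × V_1 = 0.03  =>  V_1 = 0.0299 V
Power in each resistor, P = (ΔV)²/R:
  P_R1 = (9 - 0.0299)²/300 = 0.2682 W
  P_R2 = (0.0299 - 0)²/1.5 = 0.000596 W
  P_R3 = (0.0299 - 0)²/3 = 0.000298 W
P_total = P_R1 + P_R2 + P_R3 = 0.2691 W

Final answer: 0.2691 W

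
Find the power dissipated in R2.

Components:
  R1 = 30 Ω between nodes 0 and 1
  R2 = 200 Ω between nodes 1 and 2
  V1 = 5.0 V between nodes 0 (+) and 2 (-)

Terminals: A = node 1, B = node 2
Nodal analysis, taking node 2 as the 0 V reference.
Source V1 fixes V_0 = 5 V.
KCL at each unknown node (sum of currents leaving = 0; resistances in Ω):
  Node 1: (V_1 - 5)/30 + (V_1 - 0)/200 = 0
Collecting terms: 0.03833 × V_1 = 0.1667  =>  V_1 = 4.348 V
I_R2 = (V_1 - V_2)/R2 = (4.348 - 0)/200 = 0.02174 A
P_R2 = I_R2² × R2 = (0.02174)² × 200 = 0.09452 W

Final answer: 0.09452 W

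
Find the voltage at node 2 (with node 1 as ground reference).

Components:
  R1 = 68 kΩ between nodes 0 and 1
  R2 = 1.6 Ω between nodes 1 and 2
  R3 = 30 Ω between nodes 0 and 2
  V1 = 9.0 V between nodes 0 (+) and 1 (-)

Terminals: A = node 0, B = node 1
Nodal analysis, taking node 1 as the 0 V reference.
Source V1 fixes V_0 = 9 V.
KCL at each unknown node (sum of currents leaving = 0; resistances in Ω):
  Node 2: (V_2 - 0)/1.6 + (V_2 - 9)/30 = 0
Collecting terms: 0.6583 × V_2 = 0.3  =>  V_2 = 0.4557 V
The requested potential is V_2 = 0.4557 V.

Final answer: V_2 = 0.4557 V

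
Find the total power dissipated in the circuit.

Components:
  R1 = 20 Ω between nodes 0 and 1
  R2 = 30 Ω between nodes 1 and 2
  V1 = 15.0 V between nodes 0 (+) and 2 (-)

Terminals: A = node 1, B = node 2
Nodal analysis, taking node 2 as the 0 V reference.
Source V1 fixes V_0 = 15 V.
KCL at each unknown node (sum of currents leaving = 0; resistances in Ω):
  Node 1: (V_1 - 15)/20 + (V_1 - 0)/30 = 0
Collecting terms: 0.08333 × V_1 = 0.75  =>  V_1 = 9 V
Power in each resistor, P = (ΔV)²/R:
  P_R1 = (15 - 9)²/20 = 1.8 W
  P_R2 = (9 - 0)²/30 = 2.7 W
P_total = P_R1 + P_R2 = 4.5 W

Final answer: 4.5 W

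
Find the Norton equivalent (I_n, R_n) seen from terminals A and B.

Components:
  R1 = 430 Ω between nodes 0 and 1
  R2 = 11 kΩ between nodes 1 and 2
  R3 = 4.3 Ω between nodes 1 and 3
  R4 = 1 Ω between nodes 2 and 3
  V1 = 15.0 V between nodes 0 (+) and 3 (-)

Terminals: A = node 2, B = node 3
Find the Thévenin equivalent first; then I_n = V_th/R_th and R_n = R_th.
Step 1 — V_th is the open-circuit voltage V_A - V_B (nothing connected across the terminals).
Nodal analysis, taking node 3 as the 0 V reference.
Source V1 fixes V_0 = 15 V.
KCL at each unknown node (sum of currents leaving = 0; resistances in Ω):
  Node 1: (V_1 - 15)/430 + (V_1 - V_2)/11000 + (V_1 - 0)/4.3 = 0
  Node 2: (V_2 - V_1)/11000 + (V_2 - 0)/1 = 0
Collecting terms (coefficients in siemens):
  0.235·V_1 - 0.00009091·V_2 = 0.03488
  1·V_2 - 0.00009091·V_1 = 0
Determinant D = (0.235)(1) - (-0.00009091)(-0.00009091) = 0.235
V_1 = [(0.03488)(1) - (-0.00009091)(0)]/D = 0.1485 V
V_2 = [(0.235)(0) - (0.03488)(-0.00009091)]/D = 0.00001349 V
V_th = V_2 - V_3 = 0.00001349 - 0 = 0.00001349 V
Step 2 — R_th: zero the source — replace V1 by a short circuit (node 3 merges into node 0) — and find the resistance seen between A (node 2) and B (node 0).
Reduce the network between node 2 (A) and node 0 (B) by series/parallel combination:
  Rp1 = R1 ‖ R3 (parallel, both between nodes 0 and 1) = 1/(1/430 + 1/4.3) = 4.257 Ω
  Rs1 = R2 + Rp1 (series, joined only at node 1) = 11000 + 4.257 = 11000 Ω
  Rp2 = R4 ‖ Rs1 (parallel, both between nodes 0 and 2) = 1/(1/1 + 1/11000) = 0.9999 Ω
R_th = 0.9999 Ω
I_n = V_th/R_th = 0.00001349/0.9999 = 0.0000135 A, and R_n = R_th = 0.9999 Ω

Final answer: I_n = 1.35e-05 A, R_n = 0.9999 Ω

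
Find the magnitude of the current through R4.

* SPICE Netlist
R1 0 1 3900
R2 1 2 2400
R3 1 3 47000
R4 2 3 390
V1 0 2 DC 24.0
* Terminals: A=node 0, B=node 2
Nodal analysis, taking node 2 as the 0 V reference.
Source V1 fixes V_0 = 24 V.
KCL at each unknown node (sum of currents leaving = 0; resistances in Ω):
  Node 1: (V_1 - 24)/3900 + (V_1 - 0)/2400 + (V_1 - V_3)/47000 = 0
  Node 3: (V_3 - V_1)/47000 + (V_3 - 0)/390 = 0
Collecting terms (coefficients in siemens):
  0.0006944·V_1 - 0.00002128·V_3 = 0.006154
  0.002585·V_3 - 0.00002128·V_1 = 0
Determinant D = (0.0006944)(0.002585) - (-0.00002128)(-0.00002128) = 0.000001795
V_1 = [(0.006154)(0.002585) - (-0.00002128)(0)]/D = 8.865 V
V_3 = [(0.0006944)(0) - (0.006154)(-0.00002128)]/D = 0.07295 V
I_R4 = (V_2 - V_3)/R4 = (0 - 0.07295)/390 = -0.0001871 A
|I_R4| = 0.0001871 A

Final answer: |I_R4| = 0.0001871 A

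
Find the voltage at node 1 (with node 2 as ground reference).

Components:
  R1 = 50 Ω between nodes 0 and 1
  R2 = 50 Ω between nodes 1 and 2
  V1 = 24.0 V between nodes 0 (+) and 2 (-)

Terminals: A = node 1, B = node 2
Nodal analysis, taking node 2 as the 0 V reference.
Source V1 fixes V_0 = 24 V.
KCL at each unknown node (sum of currents leaving = 0; resistances in Ω):
  Node 1: (V_1 - 24)/50 + (V_1 - 0)/50 = 0
Collecting terms: 0.04 × V_1 = 0.48  =>  V_1 = 12 V
The requested potential is V_1 = 12 V.

Final answer: V_1 = 12 V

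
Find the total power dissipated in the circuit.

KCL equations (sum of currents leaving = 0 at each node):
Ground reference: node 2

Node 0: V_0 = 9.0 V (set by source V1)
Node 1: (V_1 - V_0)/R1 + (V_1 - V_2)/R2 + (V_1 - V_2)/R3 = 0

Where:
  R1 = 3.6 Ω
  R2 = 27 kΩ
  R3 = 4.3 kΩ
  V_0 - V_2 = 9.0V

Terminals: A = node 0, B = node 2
Nodal analysis, taking node 2 as the 0 V reference.
Source V1 fixes V_0 = 9 V.
KCL at each unknown node (sum of currents leaving = 0; resistances in Ω):
  Node 1: (V_1 - 9)/3.6 + (V_1 - 0)/27000 + (V_1 - 0)/4300 = 0
Collecting terms: 0.278 × V_1 = 2.5  =>  V_1 = 8.991 V
Power in each resistor, P = (ΔV)²/R:
  P_R1 = (9 - 8.991)²/3.6 = 0.00002115 W
  P_R2 = (8.991 - 0)²/27000 = 0.002994 W
  P_R3 = (8.991 - 0)²/4300 = 0.0188 W
P_total = P_R1 + P_R2 + P_R3 = 0.02182 W

Final answer: 0.02182 W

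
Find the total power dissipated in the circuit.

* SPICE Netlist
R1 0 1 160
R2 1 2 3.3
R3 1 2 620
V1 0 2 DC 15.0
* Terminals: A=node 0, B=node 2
Nodal analysis, taking node 2 as the 0 V reference.
Source V1 fixes V_0 = 15 V.
KCL at each unknown node (sum of currents leaving = 0; resistances in Ω):
  Node 1: (V_1 - 15)/160 + (V_1 - 0)/3.3 + (V_1 - 0)/620 = 0
Collecting terms: 0.3109 × V_1 = 0.09375  =>  V_1 = 0.3016 V
Power in each resistor, P = (ΔV)²/R:
  P_R1 = (15 - 0.3016)²/160 = 1.35 W
  P_R2 = (0.3016 - 0)²/3.3 = 0.02756 W
  P_R3 = (0.3016 - 0)²/620 = 0.0001467 W
P_total = P_R1 + P_R2 + P_R3 = 1.378 W

Final answer: 1.378 W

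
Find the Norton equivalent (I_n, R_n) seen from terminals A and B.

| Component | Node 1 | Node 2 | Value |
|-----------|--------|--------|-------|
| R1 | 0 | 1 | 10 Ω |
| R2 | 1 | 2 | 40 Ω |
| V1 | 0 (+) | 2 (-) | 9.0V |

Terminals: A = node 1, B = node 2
Find the Thévenin equivalent first; then I_n = V_th/R_th and R_n = R_th.
Step 1 — V_th is the open-circuit voltage V_A - V_B (nothing connected across the terminals).
Nodal analysis, taking node 2 as the 0 V reference.
Source V1 fixes V_0 = 9 V.
KCL at each unknown node (sum of currents leaving = 0; resistances in Ω):
  Node 1: (V_1 - 9)/10 + (V_1 - 0)/40 = 0
Collecting terms: 0.125 × V_1 = 0.9  =>  V_1 = 7.2 V
V_th = V_1 - V_2 = 7.2 - 0 = 7.2 V
Step 2 — R_th: zero the source — replace V1 by a short circuit (node 2 merges into node 0) — and find the resistance seen between A (node 1) and B (node 0).
Reduce the network between node 1 (A) and node 0 (B) by series/parallel combination:
  Rp1 = R1 ‖ R2 (parallel, both between nodes 0 and 1) = 1/(1/10 + 1/40) = 8 Ω
R_th = 8 Ω
I_n = V_th/R_th = 7.2/8 = 0.9 A, and R_n = R_th = 8 Ω

Final answer: I_n = 0.9 A, R_n = 8 Ω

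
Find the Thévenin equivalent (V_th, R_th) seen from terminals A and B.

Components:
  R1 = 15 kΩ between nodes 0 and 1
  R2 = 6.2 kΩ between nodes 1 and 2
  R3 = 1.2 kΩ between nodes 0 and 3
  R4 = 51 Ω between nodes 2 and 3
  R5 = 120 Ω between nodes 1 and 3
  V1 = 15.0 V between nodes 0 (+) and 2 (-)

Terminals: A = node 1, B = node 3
Step 1 — V_th is the open-circuit voltage V_A - V_B (nothing connected across the terminals).
Nodal analysis, taking node 2 as the 0 V reference.
Source V1 fixes V_0 = 15 V.
KCL at each unknown node (sum of currents leaving = 0; resistances in Ω):
  Node 1: (V_1 - 15)/15000 + (V_1 - 0)/6200 + (V_1 - V_3)/120 = 0
  Node 3: (V_3 - 15)/1200 + (V_3 - 0)/51 + (V_3 - V_1)/120 = 0
Collecting terms (coefficients in siemens):
  0.008561·V_1 - 0.008333·V_3 = 0.001
  0.02877·V_3 - 0.008333·V_1 = 0.0125
Determinant D = (0.008561)(0.02877) - (-0.008333)(-0.008333) = 0.0001769
V_1 = [(0.001)(0.02877) - (-0.008333)(0.0125)]/D = 0.7515 V
V_3 = [(0.008561)(0.0125) - (0.001)(-0.008333)]/D = 0.6521 V
V_th = V_1 - V_3 = 0.7515 - 0.6521 = 0.09944 V
Step 2 — R_th: zero the source — replace V1 by a short circuit (node 2 merges into node 0) — and find the resistance seen between A (node 1) and B (node 3).
Reduce the network between node 1 (A) and node 3 (B) by series/parallel combination:
  Rp1 = R1 ‖ R2 (parallel, both between nodes 0 and 1) = 1/(1/15000 + 1/6200) = 4387 Ω
  Rp2 = R3 ‖ R4 (parallel, both between nodes 0 and 3) = 1/(1/1200 + 1/51) = 48.92 Ω
  Rs1 = Rp1 + Rp2 (series, joined only at node 0) = 4387 + 48.92 = 4436 Ω
  Rp3 = R5 ‖ Rs1 (parallel, both between nodes 1 and 3) = 1/(1/120 + 1/4436) = 116.8 Ω
R_th = 116.8 Ω

Final answer: V_th = 0.09944 V, R_th = 116.8 Ω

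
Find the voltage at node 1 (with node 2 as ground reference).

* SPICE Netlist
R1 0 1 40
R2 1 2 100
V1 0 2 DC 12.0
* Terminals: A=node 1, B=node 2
Nodal analysis, taking node 2 as the 0 V reference.
Source V1 fixes V_0 = 12 V.
KCL at each unknown node (sum of currents leaving = 0; resistances in Ω):
  Node 1: (V_1 - 12)/40 + (V_1 - 0)/100 = 0
Collecting terms: 0.035 × V_1 = 0.3  =>  V_1 = 8.571 V
The requested potential is V_1 = 8.571 V.

Final answer: V_1 = 8.571 V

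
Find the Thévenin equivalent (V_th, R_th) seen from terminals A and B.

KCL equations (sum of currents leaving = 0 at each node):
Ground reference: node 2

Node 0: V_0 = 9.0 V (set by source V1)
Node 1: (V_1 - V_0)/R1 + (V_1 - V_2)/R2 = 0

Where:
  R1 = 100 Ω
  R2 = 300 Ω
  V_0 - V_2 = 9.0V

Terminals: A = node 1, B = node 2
Step 1 — V_th is the open-circuit voltage V_A - V_B (nothing connected across the terminals).
Nodal analysis, taking node 2 as the 0 V reference.
Source V1 fixes V_0 = 9 V.
KCL at each unknown node (sum of currents leaving = 0; resistances in Ω):
  Node 1: (V_1 - 9)/100 + (V_1 - 0)/300 = 0
Collecting terms: 0.01333 × V_1 = 0.09  =>  V_1 = 6.75 V
V_th = V_1 - V_2 = 6.75 - 0 = 6.75 V
Step 2 — R_th: zero the source — replace V1 by a short circuit (node 2 merges into node 0) — and find the resistance seen between A (node 1) and B (node 0).
Reduce the network between node 1 (A) and node 0 (B) by series/parallel combination:
  Rp1 = R1 ‖ R2 (parallel, both between nodes 0 and 1) = 1/(1/100 + 1/300) = 75 Ω
R_th = 75 Ω

Final answer: V_th = 6.75 V, R_th = 75 Ω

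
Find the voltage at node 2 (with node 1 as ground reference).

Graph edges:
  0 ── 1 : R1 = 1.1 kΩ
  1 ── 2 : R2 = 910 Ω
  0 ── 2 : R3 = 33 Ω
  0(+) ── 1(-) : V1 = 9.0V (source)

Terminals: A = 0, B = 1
Nodal analysis, taking node 1 as the 0 V reference.
Source V1 fixes V_0 = 9 V.
KCL at each unknown node (sum of currents leaving = 0; resistances in Ω):
  Node 2: (V_2 - 0)/910 + (V_2 - 9)/33 = 0
Collecting terms: 0.0314 × V_2 = 0.2727  =>  V_2 = 8.685 V
The requested potential is V_2 = 8.685 V.

Final answer: V_2 = 8.685 V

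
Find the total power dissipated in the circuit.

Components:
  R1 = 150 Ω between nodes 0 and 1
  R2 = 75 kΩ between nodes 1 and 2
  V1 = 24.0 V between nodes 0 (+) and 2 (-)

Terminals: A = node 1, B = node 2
Nodal analysis, taking node 2 as the 0 V reference.
Source V1 fixes V_0 = 24 V.
KCL at each unknown node (sum of currents leaving = 0; resistances in Ω):
  Node 1: (V_1 - 24)/150 + (V_1 - 0)/75000 = 0
Collecting terms: 0.00668 × V_1 = 0.16  =>  V_1 = 23.95 V
Power in each resistor, P = (ΔV)²/R:
  P_R1 = (24 - 23.95)²/150 = 0.0000153 W
  P_R2 = (23.95 - 0)²/75000 = 0.007649 W
P_total = P_R1 + P_R2 = 0.007665 W

Final answer: 0.007665 W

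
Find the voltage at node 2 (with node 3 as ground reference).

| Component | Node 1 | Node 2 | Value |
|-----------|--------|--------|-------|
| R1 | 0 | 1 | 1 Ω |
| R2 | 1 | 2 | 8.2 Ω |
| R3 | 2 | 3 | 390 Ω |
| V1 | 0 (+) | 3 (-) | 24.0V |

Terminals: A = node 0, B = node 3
Nodal analysis, taking node 3 as the 0 V reference.
Source V1 fixes V_0 = 24 V.
KCL at each unknown node (sum of currents leaving = 0; resistances in Ω):
  Node 1: (V_1 - 24)/1 + (V_1 - V_2)/8.2 = 0
  Node 2: (V_2 - V_1)/8.2 + (V_2 - 0)/390 = 0
Collecting terms (coefficients in siemens):
  1.122·V_1 - 0.122·V_2 = 24
  0.1245·V_2 - 0.122·V_1 = 0
Determinant D = (1.122)(0.1245) - (-0.122)(-0.122) = 0.1248
V_1 = [(24)(0.1245) - (-0.122)(0)]/D = 23.94 V
V_2 = [(1.122)(0) - (24)(-0.122)]/D = 23.45 V
The requested potential is V_2 = 23.45 V.

Final answer: V_2 = 23.45 V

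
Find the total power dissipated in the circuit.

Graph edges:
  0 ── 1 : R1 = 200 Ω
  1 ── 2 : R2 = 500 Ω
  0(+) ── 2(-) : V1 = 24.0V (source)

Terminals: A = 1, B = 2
Nodal analysis, taking node 2 as the 0 V reference.
Source V1 fixes V_0 = 24 V.
KCL at each unknown node (sum of currents leaving = 0; resistances in Ω):
  Node 1: (V_1 - 24)/200 + (V_1 - 0)/500 = 0
Collecting terms: 0.007 × V_1 = 0.12  =>  V_1 = 17.14 V
Power in each resistor, P = (ΔV)²/R:
  P_R1 = (24 - 17.14)²/200 = 0.2351 W
  P_R2 = (17.14 - 0)²/500 = 0.5878 W
P_total = P_R1 + P_R2 = 0.8229 W

Final answer: 0.8229 W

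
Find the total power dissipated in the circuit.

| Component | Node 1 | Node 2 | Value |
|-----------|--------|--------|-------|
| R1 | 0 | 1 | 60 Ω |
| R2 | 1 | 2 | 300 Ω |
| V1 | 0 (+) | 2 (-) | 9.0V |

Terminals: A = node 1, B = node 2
Nodal analysis, taking node 2 as the 0 V reference.
Source V1 fixes V_0 = 9 V.
KCL at each unknown node (sum of currents leaving = 0; resistances in Ω):
  Node 1: (V_1 - 9)/60 + (V_1 - 0)/300 = 0
Collecting terms: 0.02 × V_1 = 0.15  =>  V_1 = 7.5 V
Power in each resistor, P = (ΔV)²/R:
  P_R1 = (9 - 7.5)²/60 = 0.0375 W
  P_R2 = (7.5 - 0)²/300 = 0.1875 W
P_total = P_R1 + P_R2 = 0.225 W

Final answer: 0.225 W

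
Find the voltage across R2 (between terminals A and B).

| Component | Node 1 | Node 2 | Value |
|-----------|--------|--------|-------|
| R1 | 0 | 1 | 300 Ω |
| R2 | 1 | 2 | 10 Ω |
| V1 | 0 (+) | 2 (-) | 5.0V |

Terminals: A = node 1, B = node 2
R1 and R2 are in series across V1 (node 0 → node 1 → node 2), and the output A–B is taken across R2, so this is a voltage divider.
Series current: I = V1/(R1 + R2) = 5/(300 + 10) = 5/310 = 0.01613 A
V_R2 = I × R2 = V1 × R2/(R1 + R2) = 5 × 10/310 = 0.1613 V

Final answer: 0.1613 V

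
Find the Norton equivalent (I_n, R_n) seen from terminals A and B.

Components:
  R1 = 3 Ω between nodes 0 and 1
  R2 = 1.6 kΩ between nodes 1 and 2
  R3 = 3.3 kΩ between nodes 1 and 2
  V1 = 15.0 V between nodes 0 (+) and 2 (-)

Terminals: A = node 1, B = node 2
Find the Thévenin equivalent first; then I_n = V_th/R_th and R_n = R_th.
Step 1 — V_th is the open-circuit voltage V_A - V_B (nothing connected across the terminals).
Nodal analysis, taking node 2 as the 0 V reference.
Source V1 fixes V_0 = 15 V.
KCL at each unknown node (sum of currents leaving = 0; resistances in Ω):
  Node 1: (V_1 - 15)/3 + (V_1 - 0)/1600 + (V_1 - 0)/3300 = 0
Collecting terms: 0.3343 × V_1 = 5  =>  V_1 = 14.96 V
V_th = V_1 - V_2 = 14.96 - 0 = 14.96 V
Step 2 — R_th: zero the source — replace V1 by a short circuit (node 2 merges into node 0) — and find the resistance seen between A (node 1) and B (node 0).
Reduce the network between node 1 (A) and node 0 (B) by series/parallel combination:
  Rp1 = R1 ‖ R2 ‖ R3 (parallel, all between nodes 0 and 1) = 1/(1/3 + 1/1600 + 1/3300) = 2.992 Ω
R_th = 2.992 Ω
I_n = V_th/R_th = 14.96/2.992 = 5 A, and R_n = R_th = 2.992 Ω

Final answer: I_n = 5 A, R_n = 2.992 Ω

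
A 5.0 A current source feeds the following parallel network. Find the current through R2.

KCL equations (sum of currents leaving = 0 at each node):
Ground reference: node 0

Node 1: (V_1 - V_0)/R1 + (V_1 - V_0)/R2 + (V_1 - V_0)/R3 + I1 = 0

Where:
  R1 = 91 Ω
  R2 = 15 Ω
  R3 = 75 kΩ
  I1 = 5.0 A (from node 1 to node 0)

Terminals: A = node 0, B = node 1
All resistors sit directly between nodes 0 and 1, so they are in parallel and share one voltage V; the full source current 5 A splits among them.
1/R_par = 1/91 + 1/15 + 1/75000 = 0.07767 S  =>  R_par = 12.88 Ω
V = I × R_par = 5 × 12.88 = 64.38 V
I_R2 = V/R2 = 64.38/15 = 4.292 A

Final answer: 4.292 A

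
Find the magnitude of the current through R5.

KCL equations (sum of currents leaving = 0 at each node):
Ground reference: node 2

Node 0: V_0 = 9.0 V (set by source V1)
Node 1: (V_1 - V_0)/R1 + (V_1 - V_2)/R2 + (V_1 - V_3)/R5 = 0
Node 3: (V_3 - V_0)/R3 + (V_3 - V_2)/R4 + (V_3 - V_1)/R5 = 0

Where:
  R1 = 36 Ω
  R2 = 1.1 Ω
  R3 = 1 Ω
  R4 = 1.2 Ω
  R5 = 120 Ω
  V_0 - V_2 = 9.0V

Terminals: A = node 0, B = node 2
Nodal analysis, taking node 2 as the 0 V reference.
Source V1 fixes V_0 = 9 V.
KCL at each unknown node (sum of currents leaving = 0; resistances in Ω):
  Node 1: (V_1 - 9)/36 + (V_1 - 0)/1.1 + (V_1 - V_3)/120 = 0
  Node 3: (V_3 - 9)/1 + (V_3 - 0)/1.2 + (V_3 - V_1)/120 = 0
Collecting terms (coefficients in siemens):
  0.9452·V_1 - 0.008333·V_3 = 0.25
  1.842·V_3 - 0.008333·V_1 = 9
Determinant D = (0.9452)(1.842) - (-0.008333)(-0.008333) = 1.741
V_1 = [(0.25)(1.842) - (-0.008333)(9)]/D = 0.3076 V
V_3 = [(0.9452)(9) - (0.25)(-0.008333)]/D = 4.888 V
I_R5 = (V_1 - V_3)/R5 = (0.3076 - 4.888)/120 = -0.03817 A
|I_R5| = 0.03817 A

Final answer: |I_R5| = 0.03817 A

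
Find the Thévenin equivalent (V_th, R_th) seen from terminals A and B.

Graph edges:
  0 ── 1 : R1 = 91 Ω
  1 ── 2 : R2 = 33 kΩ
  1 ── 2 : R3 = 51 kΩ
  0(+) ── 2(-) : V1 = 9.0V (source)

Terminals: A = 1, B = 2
Step 1 — V_th is the open-circuit voltage V_A - V_B (nothing connected across the terminals).
Nodal analysis, taking node 2 as the 0 V reference.
Source V1 fixes V_0 = 9 V.
KCL at each unknown node (sum of currents leaving = 0; resistances in Ω):
  Node 1: (V_1 - 9)/91 + (V_1 - 0)/33000 + (V_1 - 0)/51000 = 0
Collecting terms: 0.01104 × V_1 = 0.0989  =>  V_1 = 8.959 V
V_th = V_1 - V_2 = 8.959 - 0 = 8.959 V
Step 2 — R_th: zero the source — replace V1 by a short circuit (node 2 merges into node 0) — and find the resistance seen between A (node 1) and B (node 0).
Reduce the network between node 1 (A) and node 0 (B) by series/parallel combination:
  Rp1 = R1 ‖ R2 ‖ R3 (parallel, all between nodes 0 and 1) = 1/(1/91 + 1/33000 + 1/51000) = 90.59 Ω
R_th = 90.59 Ω

Final answer: V_th = 8.959 V, R_th = 90.59 Ω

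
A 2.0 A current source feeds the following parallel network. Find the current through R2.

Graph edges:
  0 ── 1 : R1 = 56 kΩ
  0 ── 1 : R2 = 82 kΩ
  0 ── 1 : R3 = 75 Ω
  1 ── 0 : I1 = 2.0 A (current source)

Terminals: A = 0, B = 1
All resistors sit directly between nodes 0 and 1, so they are in parallel and share one voltage V; the full source current 2 A splits among them.
1/R_par = 1/56000 + 1/82000 + 1/75 = 0.01336 S  =>  R_par = 74.83 Ω
V = I × R_par = 2 × 74.83 = 149.7 V
I_R2 = V/R2 = 149.7/82000 = 0.001825 A

Final answer: 0.001825 A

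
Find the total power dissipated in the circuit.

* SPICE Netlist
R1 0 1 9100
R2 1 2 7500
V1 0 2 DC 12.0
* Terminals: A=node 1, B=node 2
Nodal analysis, taking node 2 as the 0 V reference.
Source V1 fixes V_0 = 12 V.
KCL at each unknown node (sum of currents leaving = 0; resistances in Ω):
  Node 1: (V_1 - 12)/9100 + (V_1 - 0)/7500 = 0
Collecting terms: 0.0002432 × V_1 = 0.001319  =>  V_1 = 5.422 V
Power in each resistor, P = (ΔV)²/R:
  P_R1 = (12 - 5.422)²/9100 = 0.004755 W
  P_R2 = (5.422 - 0)²/7500 = 0.003919 W
P_total = P_R1 + P_R2 = 0.008675 W

Final answer: 0.008675 W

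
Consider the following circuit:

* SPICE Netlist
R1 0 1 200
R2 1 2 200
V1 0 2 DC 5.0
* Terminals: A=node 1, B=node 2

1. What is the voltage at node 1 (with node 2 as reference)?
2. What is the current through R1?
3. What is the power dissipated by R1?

Nodal analysis, taking node 2 as the 0 V reference.
Source V1 fixes V_0 = 5 V.
KCL at each unknown node (sum of currents leaving = 0; resistances in Ω):
  Node 1: (V_1 - 5)/200 + (V_1 - 0)/200 = 0
Collecting terms: 0.01 × V_1 = 0.025  =>  V_1 = 2.5 V
Part 1:
  Read off the nodal solution: V_1 = 2.5 V
Part 2:
  I_R1 = (V_0 - V_1)/R1 = (5 - 2.5)/200 = 0.0125 A
  Magnitude: I_R1 = 0.0125 A
Part 3:
  I_R1 = (V_0 - V_1)/R1 = (5 - 2.5)/200 = 0.0125 A
  P_R1 = I_R1² × R1 = (0.0125)² × 200 = 0.03125 W

Final answers:
1. V_1 = 2.5 V
2. I_R1 = 0.0125 A
3. P_R1 = 0.03125 W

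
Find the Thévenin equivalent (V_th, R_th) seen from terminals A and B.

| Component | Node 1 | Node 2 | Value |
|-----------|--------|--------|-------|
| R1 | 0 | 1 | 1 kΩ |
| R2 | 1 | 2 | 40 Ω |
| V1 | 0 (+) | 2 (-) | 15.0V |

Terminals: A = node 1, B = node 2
Step 1 — V_th is the open-circuit voltage V_A - V_B (nothing connected across the terminals).
Nodal analysis, taking node 2 as the 0 V reference.
Source V1 fixes V_0 = 15 V.
KCL at each unknown node (sum of currents leaving = 0; resistances in Ω):
  Node 1: (V_1 - 15)/1000 + (V_1 - 0)/40 = 0
Collecting terms: 0.026 × V_1 = 0.015  =>  V_1 = 0.5769 V
V_th = V_1 - V_2 = 0.5769 - 0 = 0.5769 V
Step 2 — R_th: zero the source — replace V1 by a short circuit (node 2 merges into node 0) — and find the resistance seen between A (node 1) and B (node 0).
Reduce the network between node 1 (A) and node 0 (B) by series/parallel combination:
  Rp1 = R1 ‖ R2 (parallel, both between nodes 0 and 1) = 1/(1/1000 + 1/40) = 38.46 Ω
R_th = 38.46 Ω

Final answer: V_th = 0.5769 V, R_th = 38.46 Ω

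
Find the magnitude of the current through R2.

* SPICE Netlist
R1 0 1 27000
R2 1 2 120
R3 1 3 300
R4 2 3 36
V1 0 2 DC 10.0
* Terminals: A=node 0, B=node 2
Nodal analysis, taking node 2 as the 0 V reference.
Source V1 fixes V_0 = 10 V.
KCL at each unknown node (sum of currents leaving = 0; resistances in Ω):
  Node 1: (V_1 - 10)/27000 + (V_1 - 0)/120 + (V_1 - V_3)/300 = 0
  Node 3: (V_3 - V_1)/300 + (V_3 - 0)/36 = 0
Collecting terms (coefficients in siemens):
  0.0117·V_1 - 0.003333·V_3 = 0.0003704
  0.03111·V_3 - 0.003333·V_1 = 0
Determinant D = (0.0117)(0.03111) - (-0.003333)(-0.003333) = 0.000353
V_1 = [(0.0003704)(0.03111) - (-0.003333)(0)]/D = 0.03264 V
V_3 = [(0.0117)(0) - (0.0003704)(-0.003333)]/D = 0.003497 V
I_R2 = (V_1 - V_2)/R2 = (0.03264 - 0)/120 = 0.000272 A
|I_R2| = 0.000272 A

Final answer: |I_R2| = 0.000272 A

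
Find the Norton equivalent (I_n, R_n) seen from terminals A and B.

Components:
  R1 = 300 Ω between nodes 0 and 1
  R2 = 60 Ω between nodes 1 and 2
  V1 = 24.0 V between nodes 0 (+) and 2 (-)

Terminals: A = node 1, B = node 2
Find the Thévenin equivalent first; then I_n = V_th/R_th and R_n = R_th.
Step 1 — V_th is the open-circuit voltage V_A - V_B (nothing connected across the terminals).
Nodal analysis, taking node 2 as the 0 V reference.
Source V1 fixes V_0 = 24 V.
KCL at each unknown node (sum of currents leaving = 0; resistances in Ω):
  Node 1: (V_1 - 24)/300 + (V_1 - 0)/60 = 0
Collecting terms: 0.02 × V_1 = 0.08  =>  V_1 = 4 V
V_th = V_1 - V_2 = 4 - 0 = 4 V
Step 2 — R_th: zero the source — replace V1 by a short circuit (node 2 merges into node 0) — and find the resistance seen between A (node 1) and B (node 0).
Reduce the network between node 1 (A) and node 0 (B) by series/parallel combination:
  Rp1 = R1 ‖ R2 (parallel, both between nodes 0 and 1) = 1/(1/300 + 1/60) = 50 Ω
R_th = 50 Ω
I_n = V_th/R_th = 4/50 = 0.08 A, and R_n = R_th = 50 Ω

Final answer: I_n = 0.08 A, R_n = 50 Ω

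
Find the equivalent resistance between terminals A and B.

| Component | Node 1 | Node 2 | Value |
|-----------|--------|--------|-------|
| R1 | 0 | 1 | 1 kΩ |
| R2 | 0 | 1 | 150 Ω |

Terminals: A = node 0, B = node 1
Reduce the network between node 0 (A) and node 1 (B) by series/parallel combination:
  Rp1 = R1 ‖ R2 (parallel, both between nodes 0 and 1) = 1/(1/1000 + 1/150) = 130.4 Ω
R_eq = 130.4 Ω

Final answer: 130.4 Ω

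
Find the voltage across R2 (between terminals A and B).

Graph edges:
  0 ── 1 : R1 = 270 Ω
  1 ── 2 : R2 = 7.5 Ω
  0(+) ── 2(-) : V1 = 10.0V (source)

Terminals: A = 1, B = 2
R1 and R2 are in series across V1 (node 0 → node 1 → node 2), and the output A–B is taken across R2, so this is a voltage divider.
Series current: I = V1/(R1 + R2) = 10/(270 + 7.5) = 10/277.5 = 0.03604 A
V_R2 = I × R2 = V1 × R2/(R1 + R2) = 10 × 7.5/277.5 = 0.2703 V

Final answer: 0.2703 V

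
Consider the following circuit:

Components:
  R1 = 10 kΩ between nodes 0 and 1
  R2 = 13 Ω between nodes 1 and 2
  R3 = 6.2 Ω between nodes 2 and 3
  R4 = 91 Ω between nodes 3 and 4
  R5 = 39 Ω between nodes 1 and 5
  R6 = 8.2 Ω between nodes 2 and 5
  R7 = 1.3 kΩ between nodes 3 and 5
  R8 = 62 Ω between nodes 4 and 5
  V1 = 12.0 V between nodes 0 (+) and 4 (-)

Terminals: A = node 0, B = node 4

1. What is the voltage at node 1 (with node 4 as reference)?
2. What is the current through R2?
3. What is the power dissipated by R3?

Nodal analysis, taking node 4 as the 0 V reference.
Source V1 fixes V_0 = 12 V.
KCL at each unknown node (sum of currents leaving = 0; resistances in Ω):
  Node 1: (V_1 - 12)/10000 + (V_1 - V_2)/13 + (V_1 - V_5)/39 = 0
  Node 2: (V_2 - V_1)/13 + (V_2 - V_3)/6.2 + (V_2 - V_5)/8.2 = 0
  Node 3: (V_3 - V_2)/6.2 + (V_3 - 0)/91 + (V_3 - V_5)/1300 = 0
  Node 5: (V_5 - V_1)/39 + (V_5 - V_2)/8.2 + (V_5 - V_3)/1300 + (V_5 - 0)/62 = 0
Collecting terms (coefficients in siemens):
  0.1027·V_1 - 0.07692·V_2 - 0.02564·V_5 = 0.0012
  0.3602·V_2 - 0.07692·V_1 - 0.1613·V_3 - 0.122·V_5 = 0
  0.173·V_3 - 0.1613·V_2 - 0.0007692·V_5 = 0
  0.1645·V_5 - 0.02564·V_1 - 0.122·V_2 - 0.0007692·V_3 = 0
Solving these 4 simultaneous equations (Gaussian elimination) gives:
  V_1 = 0.0579 V, V_2 = 0.04699 V, V_3 = 0.04399 V, V_5 = 0.04407 V
Part 1:
  Read off the nodal solution: V_1 = 0.0579 V
Part 2:
  I_R2 = (V_1 - V_2)/R2 = (0.0579 - 0.04699)/13 = 0.0008395 A
  Magnitude: I_R2 = 0.0008395 A
Part 3:
  I_R3 = (V_2 - V_3)/R3 = (0.04699 - 0.04399)/6.2 = 0.0004834 A
  P_R3 = I_R3² × R3 = (0.0004834)² × 6.2 = 0.000001449 W

Final answers:
1. V_1 = 0.0579 V
2. I_R2 = 0.0008395 A
3. P_R3 = 1.449e-06 W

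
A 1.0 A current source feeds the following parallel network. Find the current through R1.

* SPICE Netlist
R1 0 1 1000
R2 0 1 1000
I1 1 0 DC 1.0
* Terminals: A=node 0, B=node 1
All resistors sit directly between nodes 0 and 1, so they are in parallel and share one voltage V; the full source current 1 A splits among them.
1/R_par = 1/1000 + 1/1000 = 0.002 S  =>  R_par = 500 Ω
V = I × R_par = 1 × 500 = 500 V
I_R1 = V/R1 = 500/1000 = 0.5 A

Final answer: 0.5 A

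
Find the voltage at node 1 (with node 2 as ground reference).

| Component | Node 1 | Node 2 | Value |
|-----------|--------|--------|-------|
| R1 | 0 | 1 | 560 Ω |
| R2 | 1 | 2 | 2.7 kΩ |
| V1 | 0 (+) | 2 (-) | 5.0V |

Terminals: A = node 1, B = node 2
Nodal analysis, taking node 2 as the 0 V reference.
Source V1 fixes V_0 = 5 V.
KCL at each unknown node (sum of currents leaving = 0; resistances in Ω):
  Node 1: (V_1 - 5)/560 + (V_1 - 0)/2700 = 0
Collecting terms: 0.002156 × V_1 = 0.008929  =>  V_1 = 4.141 V
The requested potential is V_1 = 4.141 V.

Final answer: V_1 = 4.141 V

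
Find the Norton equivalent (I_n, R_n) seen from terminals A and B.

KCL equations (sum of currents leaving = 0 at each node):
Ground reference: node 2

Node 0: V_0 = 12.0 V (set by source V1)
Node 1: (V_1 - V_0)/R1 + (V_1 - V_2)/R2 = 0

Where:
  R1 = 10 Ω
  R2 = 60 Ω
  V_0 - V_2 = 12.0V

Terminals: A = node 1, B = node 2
Find the Thévenin equivalent first; then I_n = V_th/R_th and R_n = R_th.
Step 1 — V_th is the open-circuit voltage V_A - V_B (nothing connected across the terminals).
Nodal analysis, taking node 2 as the 0 V reference.
Source V1 fixes V_0 = 12 V.
KCL at each unknown node (sum of currents leaving = 0; resistances in Ω):
  Node 1: (V_1 - 12)/10 + (V_1 - 0)/60 = 0
Collecting terms: 0.1167 × V_1 = 1.2  =>  V_1 = 10.29 V
V_th = V_1 - V_2 = 10.29 - 0 = 10.29 V
Step 2 — R_th: zero the source — replace V1 by a short circuit (node 2 merges into node 0) — and find the resistance seen between A (node 1) and B (node 0).
Reduce the network between node 1 (A) and node 0 (B) by series/parallel combination:
  Rp1 = R1 ‖ R2 (parallel, both between nodes 0 and 1) = 1/(1/10 + 1/60) = 8.571 Ω
R_th = 8.571 Ω
I_n = V_th/R_th = 10.29/8.571 = 1.2 A, and R_n = R_th = 8.571 Ω

Final answer: I_n = 1.2 A, R_n = 8.571 Ω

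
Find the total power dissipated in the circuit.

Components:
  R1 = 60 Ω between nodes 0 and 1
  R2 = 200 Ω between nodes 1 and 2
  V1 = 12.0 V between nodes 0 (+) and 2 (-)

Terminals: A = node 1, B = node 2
Nodal analysis, taking node 2 as the 0 V reference.
Source V1 fixes V_0 = 12 V.
KCL at each unknown node (sum of currents leaving = 0; resistances in Ω):
  Node 1: (V_1 - 12)/60 + (V_1 - 0)/200 = 0
Collecting terms: 0.02167 × V_1 = 0.2  =>  V_1 = 9.231 V
Power in each resistor, P = (ΔV)²/R:
  P_R1 = (12 - 9.231)²/60 = 0.1278 W
  P_R2 = (9.231 - 0)²/200 = 0.426 W
P_total = P_R1 + P_R2 = 0.5538 W

Final answer: 0.5538 W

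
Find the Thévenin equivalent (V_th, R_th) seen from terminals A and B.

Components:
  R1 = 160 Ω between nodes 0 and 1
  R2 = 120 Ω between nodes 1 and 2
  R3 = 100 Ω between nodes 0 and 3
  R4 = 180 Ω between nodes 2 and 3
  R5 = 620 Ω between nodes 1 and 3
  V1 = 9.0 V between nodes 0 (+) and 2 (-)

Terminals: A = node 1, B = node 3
Step 1 — V_th is the open-circuit voltage V_A - V_B (nothing connected across the terminals).
Nodal analysis, taking node 2 as the 0 V reference.
Source V1 fixes V_0 = 9 V.
KCL at each unknown node (sum of currents leaving = 0; resistances in Ω):
  Node 1: (V_1 - 9)/160 + (V_1 - 0)/120 + (V_1 - V_3)/620 = 0
  Node 3: (V_3 - 9)/100 + (V_3 - 0)/180 + (V_3 - V_1)/620 = 0
Collecting terms (coefficients in siemens):
  0.0162·V_1 - 0.001613·V_3 = 0.05625
  0.01717·V_3 - 0.001613·V_1 = 0.09
Determinant D = (0.0162)(0.01717) - (-0.001613)(-0.001613) = 0.0002755
V_1 = [(0.05625)(0.01717) - (-0.001613)(0.09)]/D = 4.033 V
V_3 = [(0.0162)(0.09) - (0.05625)(-0.001613)]/D = 5.621 V
V_th = V_1 - V_3 = 4.033 - 5.621 = -1.588 V
Step 2 — R_th: zero the source — replace V1 by a short circuit (node 2 merges into node 0) — and find the resistance seen between A (node 1) and B (node 3).
Reduce the network between node 1 (A) and node 3 (B) by series/parallel combination:
  Rp1 = R1 ‖ R2 (parallel, both between nodes 0 and 1) = 1/(1/160 + 1/120) = 68.57 Ω
  Rp2 = R3 ‖ R4 (parallel, both between nodes 0 and 3) = 1/(1/100 + 1/180) = 64.29 Ω
  Rs1 = Rp1 + Rp2 (series, joined only at node 0) = 68.57 + 64.29 = 132.9 Ω
  Rp3 = R5 ‖ Rs1 (parallel, both between nodes 1 and 3) = 1/(1/620 + 1/132.9) = 109.4 Ω
R_th = 109.4 Ω

Final answer: V_th = -1.588 V, R_th = 109.4 Ω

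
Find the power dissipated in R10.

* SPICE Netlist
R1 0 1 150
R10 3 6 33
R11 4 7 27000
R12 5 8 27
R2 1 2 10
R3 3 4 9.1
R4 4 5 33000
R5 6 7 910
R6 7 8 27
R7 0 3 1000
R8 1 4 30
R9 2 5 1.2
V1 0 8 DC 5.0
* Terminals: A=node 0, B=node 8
Nodal analysis, taking node 8 as the 0 V reference.
Source V1 fixes V_0 = 5 V.
KCL at each unknown node (sum of currents leaving = 0; resistances in Ω):
  Node 1: (V_1 - 5)/150 + (V_1 - V_2)/10 + (V_1 - V_4)/30 = 0
  Node 2: (V_2 - V_1)/10 + (V_2 - V_5)/1.2 = 0
  Node 3: (V_3 - V_4)/9.1 + (V_3 - 5)/1000 + (V_3 - V_6)/33 = 0
  Node 4: (V_4 - V_3)/9.1 + (V_4 - V_5)/33000 + (V_4 - V_1)/30 + (V_4 - V_7)/27000 = 0
  Node 5: (V_5 - V_4)/33000 + (V_5 - V_2)/1.2 + (V_5 - 0)/27 = 0
  Node 6: (V_6 - V_7)/910 + (V_6 - V_3)/33 = 0
  Node 7: (V_7 - V_6)/910 + (V_7 - 0)/27 + (V_7 - V_4)/27000 = 0
Collecting terms (coefficients in siemens):
  0.14·V_1 - 0.1·V_2 - 0.03333·V_4 = 0.03333
  0.9333·V_2 - 0.1·V_1 - 0.8333·V_5 = 0
  0.1412·V_3 - 0.1099·V_4 - 0.0303·V_6 = 0.005
  0.1433·V_4 - 0.03333·V_1 - 0.1099·V_3 - 0.0000303·V_5 - 0.00003704·V_7 = 0
  0.8704·V_5 - 0.8333·V_2 - 0.0000303·V_4 = 0
  0.0314·V_6 - 0.0303·V_3 - 0.001099·V_7 = 0
  0.03817·V_7 - 0.00003704·V_4 - 0.001099·V_6 = 0
Solving these 7 simultaneous equations (Gaussian elimination) gives:
  V_1 = 1.092 V, V_2 = 0.8063 V, V_3 = 1.191 V, V_4 = 1.168 V
  V_5 = 0.772 V, V_6 = 1.151 V, V_7 = 0.03426 V
I_R10 = (V_3 - V_6)/R10 = (1.191 - 1.151)/33 = 0.001227 A
P_R10 = I_R10² × R10 = (0.001227)² × 33 = 0.00004969 W

Final answer: 4.969e-05 W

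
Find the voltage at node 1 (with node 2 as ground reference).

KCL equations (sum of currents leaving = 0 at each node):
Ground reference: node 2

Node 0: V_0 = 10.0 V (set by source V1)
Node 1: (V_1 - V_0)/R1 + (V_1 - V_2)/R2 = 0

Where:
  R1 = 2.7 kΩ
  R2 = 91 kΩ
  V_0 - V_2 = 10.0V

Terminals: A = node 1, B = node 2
Nodal analysis, taking node 2 as the 0 V reference.
Source V1 fixes V_0 = 10 V.
KCL at each unknown node (sum of currents leaving = 0; resistances in Ω):
  Node 1: (V_1 - 10)/2700 + (V_1 - 0)/91000 = 0
Collecting terms: 0.0003814 × V_1 = 0.003704  =>  V_1 = 9.712 V
The requested potential is V_1 = 9.712 V.

Final answer: V_1 = 9.712 V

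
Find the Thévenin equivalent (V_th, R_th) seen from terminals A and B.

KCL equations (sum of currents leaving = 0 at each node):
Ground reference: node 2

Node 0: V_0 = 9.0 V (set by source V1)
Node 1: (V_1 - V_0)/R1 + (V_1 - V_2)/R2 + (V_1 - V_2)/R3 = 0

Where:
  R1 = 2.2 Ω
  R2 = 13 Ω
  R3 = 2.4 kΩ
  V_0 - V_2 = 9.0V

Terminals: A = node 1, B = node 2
Step 1 — V_th is the open-circuit voltage V_A - V_B (nothing connected across the terminals).
Nodal analysis, taking node 2 as the 0 V reference.
Source V1 fixes V_0 = 9 V.
KCL at each unknown node (sum of currents leaving = 0; resistances in Ω):
  Node 1: (V_1 - 9)/2.2 + (V_1 - 0)/13 + (V_1 - 0)/2400 = 0
Collecting terms: 0.5319 × V_1 = 4.091  =>  V_1 = 7.691 V
V_th = V_1 - V_2 = 7.691 - 0 = 7.691 V
Step 2 — R_th: zero the source — replace V1 by a short circuit (node 2 merges into node 0) — and find the resistance seen between A (node 1) and B (node 0).
Reduce the network between node 1 (A) and node 0 (B) by series/parallel combination:
  Rp1 = R1 ‖ R2 ‖ R3 (parallel, all between nodes 0 and 1) = 1/(1/2.2 + 1/13 + 1/2400) = 1.88 Ω
R_th = 1.88 Ω

Final answer: V_th = 7.691 V, R_th = 1.88 Ω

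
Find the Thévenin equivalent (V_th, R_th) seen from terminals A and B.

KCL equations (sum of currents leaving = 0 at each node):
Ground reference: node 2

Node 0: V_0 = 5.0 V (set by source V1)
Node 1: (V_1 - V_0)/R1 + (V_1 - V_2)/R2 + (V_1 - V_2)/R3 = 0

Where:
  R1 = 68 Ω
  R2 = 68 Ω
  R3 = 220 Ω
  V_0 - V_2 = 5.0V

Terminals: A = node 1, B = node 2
Step 1 — V_th is the open-circuit voltage V_A - V_B (nothing connected across the terminals).
Nodal analysis, taking node 2 as the 0 V reference.
Source V1 fixes V_0 = 5 V.
KCL at each unknown node (sum of currents leaving = 0; resistances in Ω):
  Node 1: (V_1 - 5)/68 + (V_1 - 0)/68 + (V_1 - 0)/220 = 0
Collecting terms: 0.03396 × V_1 = 0.07353  =>  V_1 = 2.165 V
V_th = V_1 - V_2 = 2.165 - 0 = 2.165 V
Step 2 — R_th: zero the source — replace V1 by a short circuit (node 2 merges into node 0) — and find the resistance seen between A (node 1) and B (node 0).
Reduce the network between node 1 (A) and node 0 (B) by series/parallel combination:
  Rp1 = R1 ‖ R2 ‖ R3 (parallel, all between nodes 0 and 1) = 1/(1/68 + 1/68 + 1/220) = 29.45 Ω
R_th = 29.45 Ω

Final answer: V_th = 2.165 V, R_th = 29.45 Ω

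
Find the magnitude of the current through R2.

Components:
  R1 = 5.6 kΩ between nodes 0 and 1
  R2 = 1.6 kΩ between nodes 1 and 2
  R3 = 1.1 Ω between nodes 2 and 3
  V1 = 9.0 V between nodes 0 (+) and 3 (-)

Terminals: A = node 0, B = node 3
Nodal analysis, taking node 3 as the 0 V reference.
Source V1 fixes V_0 = 9 V.
KCL at each unknown node (sum of currents leaving = 0; resistances in Ω):
  Node 1: (V_1 - 9)/5600 + (V_1 - V_2)/1600 = 0
  Node 2: (V_2 - V_1)/1600 + (V_2 - 0)/1.1 = 0
Collecting terms (coefficients in siemens):
  0.0008036·V_1 - 0.000625·V_2 = 0.001607
  0.9097·V_2 - 0.000625·V_1 = 0
Determinant D = (0.0008036)(0.9097) - (-0.000625)(-0.000625) = 0.0007306
V_1 = [(0.001607)(0.9097) - (-0.000625)(0)]/D = 2.001 V
V_2 = [(0.0008036)(0) - (0.001607)(-0.000625)]/D = 0.001375 V
I_R2 = (V_1 - V_2)/R2 = (2.001 - 0.001375)/1600 = 0.00125 A
|I_R2| = 0.00125 A

Final answer: |I_R2| = 0.00125 A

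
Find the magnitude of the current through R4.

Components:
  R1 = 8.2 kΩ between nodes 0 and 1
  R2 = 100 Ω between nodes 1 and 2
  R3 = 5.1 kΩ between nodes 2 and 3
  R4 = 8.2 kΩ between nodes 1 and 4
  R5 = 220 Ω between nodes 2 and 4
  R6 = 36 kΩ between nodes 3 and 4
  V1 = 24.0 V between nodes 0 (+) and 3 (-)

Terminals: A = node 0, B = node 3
Nodal analysis, taking node 3 as the 0 V reference.
Source V1 fixes V_0 = 24 V.
KCL at each unknown node (sum of currents leaving = 0; resistances in Ω):
  Node 1: (V_1 - 24)/8200 + (V_1 - V_2)/100 + (V_1 - V_4)/8200 = 0
  Node 2: (V_2 - V_1)/100 + (V_2 - 0)/5100 + (V_2 - V_4)/220 = 0
  Node 4: (V_4 - V_1)/8200 + (V_4 - V_2)/220 + (V_4 - 0)/36000 = 0
Collecting terms (coefficients in siemens):
  0.01024·V_1 - 0.01·V_2 - 0.000122·V_4 = 0.002927
  0.01474·V_2 - 0.01·V_1 - 0.004545·V_4 = 0
  0.004695·V_4 - 0.000122·V_1 - 0.004545·V_2 = 0
Solving these 3 simultaneous equations (Gaussian elimination) gives:
  V_1 = 8.587 V, V_2 = 8.402 V, V_4 = 8.357 V
I_R4 = (V_1 - V_4)/R4 = (8.587 - 8.357)/8200 = 0.00002806 A
|I_R4| = 0.00002806 A

Final answer: |I_R4| = 2.806e-05 A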